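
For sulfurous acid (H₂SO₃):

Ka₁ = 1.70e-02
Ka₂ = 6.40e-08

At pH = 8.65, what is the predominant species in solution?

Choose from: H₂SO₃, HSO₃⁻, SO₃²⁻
SO₃²⁻

pKa1 = 1.77, pKa2 = 7.19. Each pKa is the crossover between adjacent species; pH = 8.65 lies in the region where SO₃²⁻ predominates.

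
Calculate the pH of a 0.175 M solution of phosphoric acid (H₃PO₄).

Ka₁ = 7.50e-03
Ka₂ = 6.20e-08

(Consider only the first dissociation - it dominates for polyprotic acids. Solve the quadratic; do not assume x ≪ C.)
pH = 1.49

x² + Ka₁·x − Ka₁·C = 0 with Ka₁ = 7.50e-03, C = 0.175.
x = (−Ka₁ + √(Ka₁² + 4·Ka₁·C))/2 = 3.2672e-02 M, so pH = 1.49.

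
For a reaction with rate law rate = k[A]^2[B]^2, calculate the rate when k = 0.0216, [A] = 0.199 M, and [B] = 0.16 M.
2.19e-05 M/s

rate = k·[A]^2·[B]^2 = 0.0216·(0.199)^2·(0.16)^2 = 0.0216·0.039601·0.0256 = 2.19e-05 M/s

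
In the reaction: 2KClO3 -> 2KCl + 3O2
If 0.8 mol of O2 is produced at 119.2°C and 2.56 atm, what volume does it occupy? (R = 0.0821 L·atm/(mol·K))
T = 119.2°C + 273.15 = 392.35 K
V = nRT/P = (0.8 × 0.0821 × 392.35) / 2.56
V = 10.07 L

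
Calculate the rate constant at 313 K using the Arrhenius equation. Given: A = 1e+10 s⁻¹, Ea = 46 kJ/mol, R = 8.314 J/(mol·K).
2.10e+02 s⁻¹

k = A·exp(-Ea/(R·T)) = 1e+10·exp(-46000/(8.314·313)) = 1e+10·exp(-17.6768) = 1e+10·2.1041e-08 = 2.10e+02 s⁻¹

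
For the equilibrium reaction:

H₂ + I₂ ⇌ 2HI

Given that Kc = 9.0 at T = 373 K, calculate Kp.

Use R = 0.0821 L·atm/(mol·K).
K_p = 9.0000

Δn = (moles gaseous products) − (moles gaseous reactants) = 0
T = 373 K; RT = 0.0821 × 373 = 30.6233
Kp = Kc·(RT)^Δn = 9.0 × (30.6233)^0 = 9.0 × 1 = 9.0000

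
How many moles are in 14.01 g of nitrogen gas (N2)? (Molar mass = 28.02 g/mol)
Moles = 14.01 g ÷ 28.02 g/mol = 0.5 mol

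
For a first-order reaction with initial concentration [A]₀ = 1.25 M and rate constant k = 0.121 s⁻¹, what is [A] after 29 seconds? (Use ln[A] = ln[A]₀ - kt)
0.0374 M

ln[A] = ln[A]₀ - k·t = ln(1.25) - (0.121)·(29) = 0.2231 - 3.5090 = -3.2859
[A] = e^(-3.2859) = 0.0374 M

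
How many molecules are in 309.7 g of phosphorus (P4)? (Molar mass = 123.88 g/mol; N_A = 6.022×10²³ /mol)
Moles = 309.7 g ÷ 123.88 g/mol = 2.5 mol
Molecules = 2.5 mol × 6.022×10²³ /mol = 1.506e+24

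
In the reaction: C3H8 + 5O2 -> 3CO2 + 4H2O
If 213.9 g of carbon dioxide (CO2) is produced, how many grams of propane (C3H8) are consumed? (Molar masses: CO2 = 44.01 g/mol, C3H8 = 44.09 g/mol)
Moles of CO2 = 213.9 g ÷ 44.01 g/mol = 4.86026 mol
Mole ratio: 1 mol C3H8 / 3 mol CO2
Moles of C3H8 = 4.86026 × (1/3) = 1.62009 mol
Mass of C3H8 = 1.62009 mol × 44.09 g/mol = 71.43 g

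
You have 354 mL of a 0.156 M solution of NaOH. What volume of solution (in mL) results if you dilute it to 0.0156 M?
Using M₁V₁ = M₂V₂:
0.156 × 354 = 0.0156 × V₂
V₂ = (0.156 × 354) / 0.0156 = 3540 mL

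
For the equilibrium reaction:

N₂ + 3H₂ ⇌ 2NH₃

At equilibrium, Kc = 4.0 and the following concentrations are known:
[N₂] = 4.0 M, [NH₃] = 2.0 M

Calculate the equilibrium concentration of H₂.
[H₂] = 0.6300 M

Kc = ([NH₃]^2) / ([N₂] × [H₂]^3) = 4.0
[H₂]^3 = (product terms)/(Kc · other reactant terms) = 4 / (4.0 · 4) = 0.25
[H₂] = (0.25)^(1/3) = 0.6300 M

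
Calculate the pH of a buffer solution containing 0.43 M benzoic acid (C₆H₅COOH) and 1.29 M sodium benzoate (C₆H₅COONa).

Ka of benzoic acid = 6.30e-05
pH = 4.68

pKa = -log(6.30e-05) = 4.20. pH = pKa + log([A⁻]/[HA]) = 4.20 + log(1.29/0.43)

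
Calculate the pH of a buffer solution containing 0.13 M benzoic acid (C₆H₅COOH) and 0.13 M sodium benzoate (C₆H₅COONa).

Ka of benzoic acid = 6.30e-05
pH = 4.20

pKa = -log(6.30e-05) = 4.20. pH = pKa + log([A⁻]/[HA]) = 4.20 + log(0.13/0.13)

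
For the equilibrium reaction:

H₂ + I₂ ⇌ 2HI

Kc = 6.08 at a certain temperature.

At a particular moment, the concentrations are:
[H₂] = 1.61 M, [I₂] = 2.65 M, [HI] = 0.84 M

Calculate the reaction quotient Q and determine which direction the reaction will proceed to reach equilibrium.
Q = 0.165, Q < K, reaction proceeds forward (toward products)

Q = ([HI]^2) / ([H₂] × [I₂])
  = ((0.84)^2) / ((1.61)·(2.65)) = 0.7056/4.2665 = 0.1654
Since Q = 0.1654 < Kc = 6.08, the reaction proceeds forward (toward products) to reach equilibrium.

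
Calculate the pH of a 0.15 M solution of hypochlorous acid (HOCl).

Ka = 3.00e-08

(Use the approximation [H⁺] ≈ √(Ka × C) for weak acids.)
pH = 4.17

[H⁺] = √(Ka × C) = √(3.00e-08 × 0.15) = 6.7082e-05. pH = -log(6.7082e-05)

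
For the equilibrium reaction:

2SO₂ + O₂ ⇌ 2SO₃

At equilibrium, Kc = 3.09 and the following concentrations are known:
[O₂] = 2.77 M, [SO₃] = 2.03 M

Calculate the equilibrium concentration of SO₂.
[SO₂] = 0.6939 M

Kc = ([SO₃]^2) / ([SO₂]^2 × [O₂]) = 3.09
[SO₂]^2 = (product terms)/(Kc · other reactant terms) = 4.1209 / (3.09 · 2.77) = 0.48145
[SO₂] = (0.48145)^(1/2) = 0.6939 M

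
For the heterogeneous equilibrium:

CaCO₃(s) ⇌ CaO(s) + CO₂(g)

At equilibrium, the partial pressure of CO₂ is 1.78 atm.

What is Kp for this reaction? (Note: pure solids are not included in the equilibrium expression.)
K_p = 1.78

Solids (CaCO₃, CaO) have activity 1 and are excluded.
Kp = P(CO₂) = 1.78.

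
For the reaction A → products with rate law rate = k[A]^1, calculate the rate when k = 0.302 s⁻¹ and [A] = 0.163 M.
0.04923 M/s

rate = k·[A]^1 = 0.302·(0.163)^1 = 0.302·0.163 = 0.04923 M/s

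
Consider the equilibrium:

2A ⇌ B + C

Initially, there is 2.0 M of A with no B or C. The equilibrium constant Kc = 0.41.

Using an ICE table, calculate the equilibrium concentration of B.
[B] = 0.562 M

ICE: [A] = 2.0 − 2x, [B] = [C] = x.
Kc = x²/(2.0 − 2x)² = 0.41 ⇒ √Kc = x/(2.0 − 2x).
x = √0.41·2.0/(1 + 2√0.41) = 0.64031·2.0/2.2806 = 0.56152.
[B] = x = 0.562 M.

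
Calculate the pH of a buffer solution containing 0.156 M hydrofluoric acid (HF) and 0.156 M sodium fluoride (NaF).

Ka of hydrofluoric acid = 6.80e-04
pH = 3.17

pKa = -log(6.80e-04) = 3.17. pH = pKa + log([A⁻]/[HA]) = 3.17 + log(0.156/0.156)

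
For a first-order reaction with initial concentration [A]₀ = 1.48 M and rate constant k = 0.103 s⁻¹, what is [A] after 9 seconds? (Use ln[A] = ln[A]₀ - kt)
0.5857 M

ln[A] = ln[A]₀ - k·t = ln(1.48) - (0.103)·(9) = 0.3920 - 0.9270 = -0.5350
[A] = e^(-0.5350) = 0.5857 M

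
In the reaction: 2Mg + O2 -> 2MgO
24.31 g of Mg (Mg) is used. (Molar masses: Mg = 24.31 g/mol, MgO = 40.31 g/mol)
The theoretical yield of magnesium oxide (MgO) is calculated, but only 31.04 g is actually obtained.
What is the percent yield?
Moles of Mg = 24.31 g ÷ 24.31 g/mol = 1 mol
Mole ratio: 2 mol MgO / 2 mol Mg
Moles of MgO = 1 × (2/2) = 1 mol
Theoretical yield = 1 mol × 40.31 g/mol = 40.31 g
Actual yield = 31.04 g
Percent yield = (31.04 / 40.31) × 100% = 77.0%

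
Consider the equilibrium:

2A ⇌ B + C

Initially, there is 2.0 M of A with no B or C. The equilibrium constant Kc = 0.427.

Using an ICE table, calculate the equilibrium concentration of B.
[B] = 0.567 M

ICE: [A] = 2.0 − 2x, [B] = [C] = x.
Kc = x²/(2.0 − 2x)² = 0.427 ⇒ √Kc = x/(2.0 − 2x).
x = √0.427·2.0/(1 + 2√0.427) = 0.65345·2.0/2.3069 = 0.56652.
[B] = x = 0.567 M.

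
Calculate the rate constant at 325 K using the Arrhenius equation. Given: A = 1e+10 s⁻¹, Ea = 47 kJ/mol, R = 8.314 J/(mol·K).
2.79e+02 s⁻¹

k = A·exp(-Ea/(R·T)) = 1e+10·exp(-47000/(8.314·325)) = 1e+10·exp(-17.3942) = 1e+10·2.7912e-08 = 2.79e+02 s⁻¹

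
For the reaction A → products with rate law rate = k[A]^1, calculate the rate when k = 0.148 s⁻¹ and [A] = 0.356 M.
0.05269 M/s

rate = k·[A]^1 = 0.148·(0.356)^1 = 0.148·0.356 = 0.05269 M/s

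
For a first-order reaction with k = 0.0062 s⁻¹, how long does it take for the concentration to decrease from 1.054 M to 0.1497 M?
314.79 s

From ln[A] = ln[A]₀ - k·t: t = ln([A]₀/[A])/k = ln(1.054/0.1497)/0.0062 = ln(7.0407)/0.0062 = 1.9517/0.0062 = 314.79 s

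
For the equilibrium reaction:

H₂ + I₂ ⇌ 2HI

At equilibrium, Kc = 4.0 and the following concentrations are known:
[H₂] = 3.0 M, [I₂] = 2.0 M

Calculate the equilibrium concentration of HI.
[HI] = 4.8990 M

Kc = ([HI]^2) / ([H₂] × [I₂]) = 4.0
[HI]^2 = Kc · (reactant terms)/(other product terms) = 4.0 · 6 / 1 = 24
[HI] = (24)^(1/2) = 4.8990 M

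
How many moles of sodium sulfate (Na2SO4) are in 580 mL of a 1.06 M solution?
Moles = Molarity × Volume (L)
Moles = 1.06 M × 0.58 L = 0.6148 mol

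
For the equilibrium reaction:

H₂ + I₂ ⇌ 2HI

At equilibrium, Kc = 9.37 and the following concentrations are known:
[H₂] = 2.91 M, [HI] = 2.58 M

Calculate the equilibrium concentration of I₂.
[I₂] = 0.2441 M

Kc = ([HI]^2) / ([H₂] × [I₂]) = 9.37
[I₂]^1 = (product terms)/(Kc · other reactant terms) = 6.6564 / (9.37 · 2.91) = 0.24412
[I₂] = 0.2441 M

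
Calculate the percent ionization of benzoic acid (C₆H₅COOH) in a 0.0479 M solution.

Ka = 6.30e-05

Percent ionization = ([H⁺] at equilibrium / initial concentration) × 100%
Percent ionization = 3.56%

Let x = [H⁺]. Ka = x²/(C - x) ⇒ x² + (6.30e-05)x - (6.30e-05)(0.0479) = 0. x = 1.7059e-03. Percent = (1.7059e-03/0.0479) × 100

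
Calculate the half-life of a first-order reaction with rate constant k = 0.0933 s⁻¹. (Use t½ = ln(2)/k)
7.43 s

t½ = ln(2)/k = 0.6931/0.0933 = 7.43 s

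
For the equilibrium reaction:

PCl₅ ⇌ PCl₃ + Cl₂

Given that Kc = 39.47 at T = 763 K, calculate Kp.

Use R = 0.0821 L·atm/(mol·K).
K_p = 2.47e+03

Δn = (moles gaseous products) − (moles gaseous reactants) = 1
T = 763 K; RT = 0.0821 × 763 = 62.6423
Kp = Kc·(RT)^Δn = 39.47 × (62.6423)^1 = 39.47 × 62.6423 = 2.47e+03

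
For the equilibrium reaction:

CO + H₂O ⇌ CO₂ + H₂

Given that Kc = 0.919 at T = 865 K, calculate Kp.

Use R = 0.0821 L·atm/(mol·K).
K_p = 0.9190

Δn = (moles gaseous products) − (moles gaseous reactants) = 0
T = 865 K; RT = 0.0821 × 865 = 71.0165
Kp = Kc·(RT)^Δn = 0.919 × (71.0165)^0 = 0.919 × 1 = 0.9190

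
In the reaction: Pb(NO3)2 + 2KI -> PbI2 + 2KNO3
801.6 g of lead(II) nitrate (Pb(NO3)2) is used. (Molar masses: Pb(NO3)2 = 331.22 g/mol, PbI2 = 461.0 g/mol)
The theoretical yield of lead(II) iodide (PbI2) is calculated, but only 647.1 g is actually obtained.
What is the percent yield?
Moles of Pb(NO3)2 = 801.6 g ÷ 331.22 g/mol = 2.42014 mol
Mole ratio: 1 mol PbI2 / 1 mol Pb(NO3)2
Moles of PbI2 = 2.42014 × (1/1) = 2.42014 mol
Theoretical yield = 2.42014 mol × 461.0 g/mol = 1115.7 g
Actual yield = 647.1 g
Percent yield = (647.1 / 1115.7) × 100% = 58.0%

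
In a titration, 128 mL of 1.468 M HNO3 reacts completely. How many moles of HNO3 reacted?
Moles = Molarity × Volume (L)
Moles = 1.468 M × 0.128 L = 0.1879 mol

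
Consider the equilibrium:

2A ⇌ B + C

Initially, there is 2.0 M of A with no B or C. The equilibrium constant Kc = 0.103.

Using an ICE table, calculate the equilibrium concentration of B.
[B] = 0.391 M

ICE: [A] = 2.0 − 2x, [B] = [C] = x.
Kc = x²/(2.0 − 2x)² = 0.103 ⇒ √Kc = x/(2.0 − 2x).
x = √0.103·2.0/(1 + 2√0.103) = 0.32094·2.0/1.6419 = 0.39094.
[B] = x = 0.391 M.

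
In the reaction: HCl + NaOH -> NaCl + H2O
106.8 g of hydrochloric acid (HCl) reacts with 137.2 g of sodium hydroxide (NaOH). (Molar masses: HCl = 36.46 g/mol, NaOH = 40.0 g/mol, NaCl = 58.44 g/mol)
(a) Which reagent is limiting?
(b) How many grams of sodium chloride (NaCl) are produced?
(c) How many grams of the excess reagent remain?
(a) HCl, (b) 171.2 g, (c) 20.03 g

Moles of HCl = 106.8 g ÷ 36.46 g/mol = 2.92924 mol
Moles of NaOH = 137.2 g ÷ 40.0 g/mol = 3.43 mol
Moles ÷ coefficient: HCl: 2.92924/1 = 2.929, NaOH: 3.43/1 = 3.43
(a) HCl has the smaller value, so HCl is the limiting reagent.
(b) Moles of NaCl = 2.92924 mol HCl × (1/1) = 2.92924 mol; mass = 2.92924 mol × 58.44 g/mol = 171.2 g
(c) NaOH consumed = 2.92924 × (1/1) = 2.92924 mol; remaining = 3.43 − 2.92924 = 0.500762 mol; mass = 0.500762 mol × 40.0 g/mol = 20.03 g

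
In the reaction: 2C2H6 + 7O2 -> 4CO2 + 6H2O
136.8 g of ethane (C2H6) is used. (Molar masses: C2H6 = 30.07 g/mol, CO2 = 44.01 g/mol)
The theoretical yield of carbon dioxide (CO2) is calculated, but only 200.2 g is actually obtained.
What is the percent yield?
Moles of C2H6 = 136.8 g ÷ 30.07 g/mol = 4.54938 mol
Mole ratio: 4 mol CO2 / 2 mol C2H6
Moles of CO2 = 4.54938 × (4/2) = 9.09877 mol
Theoretical yield = 9.09877 mol × 44.01 g/mol = 400.44 g
Actual yield = 200.2 g
Percent yield = (200.2 / 400.44) × 100% = 50.0%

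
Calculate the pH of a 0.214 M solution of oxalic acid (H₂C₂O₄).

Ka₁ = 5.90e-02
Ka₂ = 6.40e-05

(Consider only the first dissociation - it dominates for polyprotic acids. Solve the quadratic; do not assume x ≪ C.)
pH = 1.06

x² + Ka₁·x − Ka₁·C = 0 with Ka₁ = 5.90e-02, C = 0.214.
x = (−Ka₁ + √(Ka₁² + 4·Ka₁·C))/2 = 8.6673e-02 M, so pH = 1.06.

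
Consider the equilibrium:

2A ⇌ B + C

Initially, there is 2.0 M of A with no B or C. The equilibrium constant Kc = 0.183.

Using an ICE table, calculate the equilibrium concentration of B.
[B] = 0.461 M

ICE: [A] = 2.0 − 2x, [B] = [C] = x.
Kc = x²/(2.0 − 2x)² = 0.183 ⇒ √Kc = x/(2.0 − 2x).
x = √0.183·2.0/(1 + 2√0.183) = 0.42778·2.0/1.8556 = 0.46108.
[B] = x = 0.461 M.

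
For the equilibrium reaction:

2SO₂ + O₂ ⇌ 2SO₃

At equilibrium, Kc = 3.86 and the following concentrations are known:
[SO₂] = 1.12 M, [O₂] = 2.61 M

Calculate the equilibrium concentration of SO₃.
[SO₃] = 3.5549 M

Kc = ([SO₃]^2) / ([SO₂]^2 × [O₂]) = 3.86
[SO₃]^2 = Kc · (reactant terms)/(other product terms) = 3.86 · 3.274 / 1 = 12.638
[SO₃] = (12.638)^(1/2) = 3.5549 M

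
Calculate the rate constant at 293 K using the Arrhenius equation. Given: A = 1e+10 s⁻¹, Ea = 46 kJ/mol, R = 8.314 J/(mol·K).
6.30e+01 s⁻¹

k = A·exp(-Ea/(R·T)) = 1e+10·exp(-46000/(8.314·293)) = 1e+10·exp(-18.8834) = 1e+10·6.2957e-09 = 6.30e+01 s⁻¹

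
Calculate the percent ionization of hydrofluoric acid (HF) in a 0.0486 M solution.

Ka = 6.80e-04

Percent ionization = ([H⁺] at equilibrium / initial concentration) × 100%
Percent ionization = 11.1%

Let x = [H⁺]. Ka = x²/(C - x) ⇒ x² + (6.80e-04)x - (6.80e-04)(0.0486) = 0. x = 5.4188e-03. Percent = (5.4188e-03/0.0486) × 100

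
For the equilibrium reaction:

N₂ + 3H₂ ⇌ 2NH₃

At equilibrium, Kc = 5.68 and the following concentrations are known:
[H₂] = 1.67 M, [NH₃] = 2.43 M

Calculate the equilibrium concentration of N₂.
[N₂] = 0.2232 M

Kc = ([NH₃]^2) / ([N₂] × [H₂]^3) = 5.68
[N₂]^1 = (product terms)/(Kc · other reactant terms) = 5.9049 / (5.68 · 4.6575) = 0.22321
[N₂] = 0.2232 M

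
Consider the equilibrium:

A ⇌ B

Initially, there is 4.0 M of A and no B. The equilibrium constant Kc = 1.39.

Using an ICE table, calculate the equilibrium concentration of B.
[B] = 2.326 M

ICE: [A] = 4.0 − x, [B] = x.
Kc = x/(4.0 − x) = 1.39 ⇒ x = 1.39·4.0/(1 + 1.39) = 5.56/2.39 = 2.326.
[B] = x = 2.326 M.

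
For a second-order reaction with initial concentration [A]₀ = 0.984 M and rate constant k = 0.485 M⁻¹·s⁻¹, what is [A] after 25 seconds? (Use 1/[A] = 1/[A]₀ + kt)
0.0761 M

1/[A] = 1/[A]₀ + k·t = 1/0.984 + (0.485)·(25) = 1.0163 + 12.1250 = 13.1413
[A] = 1/13.1413 = 0.0761 M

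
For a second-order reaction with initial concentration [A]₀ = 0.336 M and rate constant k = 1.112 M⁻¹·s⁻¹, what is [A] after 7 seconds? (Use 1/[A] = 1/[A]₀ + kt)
0.0929 M

1/[A] = 1/[A]₀ + k·t = 1/0.336 + (1.112)·(7) = 2.9762 + 7.7840 = 10.7602
[A] = 1/10.7602 = 0.0929 M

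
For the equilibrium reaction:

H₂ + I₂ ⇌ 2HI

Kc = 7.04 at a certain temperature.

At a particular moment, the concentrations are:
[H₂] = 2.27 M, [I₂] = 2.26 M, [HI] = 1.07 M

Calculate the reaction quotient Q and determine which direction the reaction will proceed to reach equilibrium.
Q = 0.223, Q < K, reaction proceeds forward (toward products)

Q = ([HI]^2) / ([H₂] × [I₂])
  = ((1.07)^2) / ((2.27)·(2.26)) = 1.1449/5.1302 = 0.2232
Since Q = 0.2232 < Kc = 7.04, the reaction proceeds forward (toward products) to reach equilibrium.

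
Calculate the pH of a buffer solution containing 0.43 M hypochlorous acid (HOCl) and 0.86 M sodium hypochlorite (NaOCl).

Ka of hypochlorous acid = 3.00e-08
pH = 7.82

pKa = -log(3.00e-08) = 7.52. pH = pKa + log([A⁻]/[HA]) = 7.52 + log(0.86/0.43)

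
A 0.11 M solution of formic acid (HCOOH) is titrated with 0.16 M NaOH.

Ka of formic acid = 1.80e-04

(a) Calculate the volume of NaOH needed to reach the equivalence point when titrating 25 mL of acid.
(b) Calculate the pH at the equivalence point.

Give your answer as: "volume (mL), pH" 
V = 17.2 mL, pH = 8.28

(a) At equivalence: moles acid = moles base.
moles acid = 0.11 × 0.025 = 0.00275 mol; V_NaOH = 0.00275/0.16 = 0.01719 L = 17.2 mL.
(b) At equivalence, all acid → conjugate base A⁻ at [A⁻] = 0.00275/0.04219 = 0.06519 M.
Kb = Kw/Ka = 1.0e-14/1.80e-04 = 5.556e-11; [OH⁻] = √(Kb·[A⁻]) = 1.903e-06; pOH = 5.72; pH = 14 − pOH = 8.28.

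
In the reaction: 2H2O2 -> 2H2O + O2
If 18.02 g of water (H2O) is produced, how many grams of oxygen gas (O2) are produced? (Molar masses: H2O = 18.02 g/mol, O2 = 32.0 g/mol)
Moles of H2O = 18.02 g ÷ 18.02 g/mol = 1 mol
Mole ratio: 1 mol O2 / 2 mol H2O
Moles of O2 = 1 × (1/2) = 0.5 mol
Mass of O2 = 0.5 mol × 32.0 g/mol = 16 g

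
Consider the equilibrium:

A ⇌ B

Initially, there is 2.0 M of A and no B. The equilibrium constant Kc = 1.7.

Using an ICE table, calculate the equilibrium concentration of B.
[B] = 1.259 M

ICE: [A] = 2.0 − x, [B] = x.
Kc = x/(2.0 − x) = 1.7 ⇒ x = 1.7·2.0/(1 + 1.7) = 3.4/2.7 = 1.259.
[B] = x = 1.259 M.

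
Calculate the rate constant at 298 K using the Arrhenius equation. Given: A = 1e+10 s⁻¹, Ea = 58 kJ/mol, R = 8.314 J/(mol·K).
6.81e-01 s⁻¹

k = A·exp(-Ea/(R·T)) = 1e+10·exp(-58000/(8.314·298)) = 1e+10·exp(-23.4100) = 1e+10·6.8102e-11 = 6.81e-01 s⁻¹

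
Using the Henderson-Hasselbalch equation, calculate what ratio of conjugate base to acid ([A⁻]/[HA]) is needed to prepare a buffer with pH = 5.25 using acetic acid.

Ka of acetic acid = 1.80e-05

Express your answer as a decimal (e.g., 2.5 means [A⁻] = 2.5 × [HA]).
[A⁻]/[HA] = 3.201

pKa = −log(1.80e-05) = 4.7447. pH = pKa + log([A⁻]/[HA]). 5.25 = 4.7447 + log(ratio). log(ratio) = 5.25 − 4.7447 = 0.5053. ratio = 10^(0.5053) = 3.201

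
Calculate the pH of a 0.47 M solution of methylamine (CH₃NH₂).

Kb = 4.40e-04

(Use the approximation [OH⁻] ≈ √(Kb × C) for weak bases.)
pH = 12.16

[OH⁻] = √(Kb × C) = √(4.40e-04 × 0.47) = 1.4381e-02. pOH = 1.84, pH = 14 - pOH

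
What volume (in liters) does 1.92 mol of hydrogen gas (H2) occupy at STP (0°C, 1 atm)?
At STP, 1 mol of gas occupies 22.4 L
Volume = 1.92 mol × 22.4 L/mol = 43.01 L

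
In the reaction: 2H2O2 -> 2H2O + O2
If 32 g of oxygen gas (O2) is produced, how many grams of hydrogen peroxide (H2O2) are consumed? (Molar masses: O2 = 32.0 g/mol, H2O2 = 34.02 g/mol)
Moles of O2 = 32 g ÷ 32.0 g/mol = 1 mol
Mole ratio: 2 mol H2O2 / 1 mol O2
Moles of H2O2 = 1 × (2/1) = 2 mol
Mass of H2O2 = 2 mol × 34.02 g/mol = 68.04 g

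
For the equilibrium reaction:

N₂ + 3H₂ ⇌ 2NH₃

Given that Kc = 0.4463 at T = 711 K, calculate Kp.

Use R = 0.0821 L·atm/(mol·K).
K_p = 1.31e-04

Δn = (moles gaseous products) − (moles gaseous reactants) = -2
T = 711 K; RT = 0.0821 × 711 = 58.3731
Kp = Kc·(RT)^Δn = 0.4463 × (58.3731)^-2 = 0.4463 × 0.000293477 = 1.31e-04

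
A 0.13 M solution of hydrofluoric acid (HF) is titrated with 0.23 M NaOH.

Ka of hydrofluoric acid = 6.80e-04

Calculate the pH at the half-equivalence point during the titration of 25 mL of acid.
pH = pKa = 3.17

At the half-equivalence point, [HA] = [A⁻], so by Henderson–Hasselbalch pH = pKa + log(1) = pKa.
pKa = −log(6.80e-04) = 3.17.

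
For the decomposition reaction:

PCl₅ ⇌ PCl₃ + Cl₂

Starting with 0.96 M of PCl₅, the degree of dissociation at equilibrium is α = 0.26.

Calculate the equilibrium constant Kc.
K_c = 0.0877

x = α·[A]₀ = 0.26 × 0.96 = 0.2496 M dissociated.
At eq: [PCl₅] = 0.96 − 0.2496 = 0.7104 M; [PCl₃] = [Cl₂] = x = 0.2496 M.
Kc = [PCl₃][Cl₂]/[PCl₅] = (0.2496)²/0.7104 = 0.0877.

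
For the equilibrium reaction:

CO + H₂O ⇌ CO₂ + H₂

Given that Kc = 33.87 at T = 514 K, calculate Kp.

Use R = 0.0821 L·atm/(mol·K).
K_p = 33.8700

Δn = (moles gaseous products) − (moles gaseous reactants) = 0
T = 514 K; RT = 0.0821 × 514 = 42.1994
Kp = Kc·(RT)^Δn = 33.87 × (42.1994)^0 = 33.87 × 1 = 33.8700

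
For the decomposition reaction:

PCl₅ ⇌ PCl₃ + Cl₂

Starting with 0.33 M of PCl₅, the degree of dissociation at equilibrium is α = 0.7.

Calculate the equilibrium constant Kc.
K_c = 0.5390

x = α·[A]₀ = 0.7 × 0.33 = 0.231 M dissociated.
At eq: [PCl₅] = 0.33 − 0.231 = 0.099 M; [PCl₃] = [Cl₂] = x = 0.231 M.
Kc = [PCl₃][Cl₂]/[PCl₅] = (0.231)²/0.099 = 0.539.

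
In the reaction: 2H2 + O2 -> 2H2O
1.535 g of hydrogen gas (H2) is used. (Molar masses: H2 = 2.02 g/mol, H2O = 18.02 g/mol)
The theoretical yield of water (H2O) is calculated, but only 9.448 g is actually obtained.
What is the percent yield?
Moles of H2 = 1.535 g ÷ 2.02 g/mol = 0.759901 mol
Mole ratio: 2 mol H2O / 2 mol H2
Moles of H2O = 0.759901 × (2/2) = 0.759901 mol
Theoretical yield = 0.759901 mol × 18.02 g/mol = 13.693 g
Actual yield = 9.448 g
Percent yield = (9.448 / 13.693) × 100% = 69.0%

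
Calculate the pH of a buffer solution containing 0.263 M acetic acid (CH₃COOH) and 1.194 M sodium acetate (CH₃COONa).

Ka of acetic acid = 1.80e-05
pH = 5.40

pKa = -log(1.80e-05) = 4.74. pH = pKa + log([A⁻]/[HA]) = 4.74 + log(1.194/0.263)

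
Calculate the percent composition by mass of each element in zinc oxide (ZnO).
Zn: 80.34%, O: 19.66%

Molar mass of ZnO = 81.38 g/mol
% Zn = (1 × 65.38) / 81.38 × 100% = 65.38 / 81.38 × 100% = 80.34%
% O = (1 × 16.0) / 81.38 × 100% = 16 / 81.38 × 100% = 19.66%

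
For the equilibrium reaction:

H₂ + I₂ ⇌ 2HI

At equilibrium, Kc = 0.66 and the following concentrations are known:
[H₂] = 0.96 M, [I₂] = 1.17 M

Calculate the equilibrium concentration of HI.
[HI] = 0.8610 M

Kc = ([HI]^2) / ([H₂] × [I₂]) = 0.66
[HI]^2 = Kc · (reactant terms)/(other product terms) = 0.66 · 1.1232 / 1 = 0.74131
[HI] = (0.74131)^(1/2) = 0.8610 M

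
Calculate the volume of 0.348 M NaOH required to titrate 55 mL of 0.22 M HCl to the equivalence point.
V_{base} = 34.8 mL

At equivalence: moles acid = moles base.
moles HCl = 0.22 M × 0.055 L = 0.0121 mol
V_NaOH = 0.0121 mol ÷ 0.348 M = 0.03477 L = 34.8 mL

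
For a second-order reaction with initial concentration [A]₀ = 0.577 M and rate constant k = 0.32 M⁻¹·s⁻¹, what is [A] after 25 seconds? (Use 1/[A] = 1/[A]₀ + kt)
0.1027 M

1/[A] = 1/[A]₀ + k·t = 1/0.577 + (0.32)·(25) = 1.7331 + 8.0000 = 9.7331
[A] = 1/9.7331 = 0.1027 M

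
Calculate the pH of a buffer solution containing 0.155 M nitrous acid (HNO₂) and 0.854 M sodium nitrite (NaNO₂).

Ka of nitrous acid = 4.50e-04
pH = 4.09

pKa = -log(4.50e-04) = 3.35. pH = pKa + log([A⁻]/[HA]) = 3.35 + log(0.854/0.155)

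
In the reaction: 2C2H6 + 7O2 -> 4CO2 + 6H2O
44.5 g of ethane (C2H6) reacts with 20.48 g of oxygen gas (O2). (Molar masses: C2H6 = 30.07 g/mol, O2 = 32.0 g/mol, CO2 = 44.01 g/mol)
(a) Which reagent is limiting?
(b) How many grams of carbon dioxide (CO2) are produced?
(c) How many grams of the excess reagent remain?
(a) O2, (b) 16.1 g, (c) 39 g

Moles of C2H6 = 44.5 g ÷ 30.07 g/mol = 1.47988 mol
Moles of O2 = 20.48 g ÷ 32.0 g/mol = 0.64 mol
Moles ÷ coefficient: C2H6: 1.47988/2 = 0.7399, O2: 0.64/7 = 0.09143
(a) O2 has the smaller value, so O2 is the limiting reagent.
(b) Moles of CO2 = 0.64 mol O2 × (4/7) = 0.365714 mol; mass = 0.365714 mol × 44.01 g/mol = 16.1 g
(c) C2H6 consumed = 0.64 × (2/7) = 0.182857 mol; remaining = 1.47988 − 0.182857 = 1.29702 mol; mass = 1.29702 mol × 30.07 g/mol = 39 g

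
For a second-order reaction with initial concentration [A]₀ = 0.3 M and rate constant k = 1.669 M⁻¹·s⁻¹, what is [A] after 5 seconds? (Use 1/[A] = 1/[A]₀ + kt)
0.0856 M

1/[A] = 1/[A]₀ + k·t = 1/0.3 + (1.669)·(5) = 3.3333 + 8.3450 = 11.6783
[A] = 1/11.6783 = 0.0856 M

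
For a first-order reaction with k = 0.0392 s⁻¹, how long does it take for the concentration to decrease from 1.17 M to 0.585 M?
17.68 s

From ln[A] = ln[A]₀ - k·t: t = ln([A]₀/[A])/k = ln(1.17/0.585)/0.0392 = ln(2.0000)/0.0392 = 0.6931/0.0392 = 17.68 s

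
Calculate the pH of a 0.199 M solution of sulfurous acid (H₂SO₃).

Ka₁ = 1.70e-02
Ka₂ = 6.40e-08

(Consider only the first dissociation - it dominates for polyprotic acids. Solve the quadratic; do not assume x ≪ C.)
pH = 1.30

x² + Ka₁·x − Ka₁·C = 0 with Ka₁ = 1.70e-02, C = 0.199.
x = (−Ka₁ + √(Ka₁² + 4·Ka₁·C))/2 = 5.0281e-02 M, so pH = 1.30.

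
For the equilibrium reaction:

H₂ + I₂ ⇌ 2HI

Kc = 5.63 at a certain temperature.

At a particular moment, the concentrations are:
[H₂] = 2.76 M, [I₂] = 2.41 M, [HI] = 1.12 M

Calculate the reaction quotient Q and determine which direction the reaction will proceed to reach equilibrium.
Q = 0.189, Q < K, reaction proceeds forward (toward products)

Q = ([HI]^2) / ([H₂] × [I₂])
  = ((1.12)^2) / ((2.76)·(2.41)) = 1.2544/6.6516 = 0.1886
Since Q = 0.1886 < Kc = 5.63, the reaction proceeds forward (toward products) to reach equilibrium.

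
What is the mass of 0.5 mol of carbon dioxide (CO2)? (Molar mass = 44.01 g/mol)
Mass = 0.5 mol × 44.01 g/mol = 22 g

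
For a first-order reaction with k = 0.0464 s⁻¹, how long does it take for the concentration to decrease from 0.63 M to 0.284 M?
17.17 s

From ln[A] = ln[A]₀ - k·t: t = ln([A]₀/[A])/k = ln(0.63/0.284)/0.0464 = ln(2.2183)/0.0464 = 0.7967/0.0464 = 17.17 s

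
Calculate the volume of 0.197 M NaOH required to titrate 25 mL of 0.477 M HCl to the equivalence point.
V_{base} = 60.5 mL

At equivalence: moles acid = moles base.
moles HCl = 0.477 M × 0.025 L = 0.011925 mol
V_NaOH = 0.011925 mol ÷ 0.197 M = 0.06053 L = 60.5 mL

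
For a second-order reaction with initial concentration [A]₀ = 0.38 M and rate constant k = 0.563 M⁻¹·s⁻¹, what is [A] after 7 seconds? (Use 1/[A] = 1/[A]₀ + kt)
0.1521 M

1/[A] = 1/[A]₀ + k·t = 1/0.38 + (0.563)·(7) = 2.6316 + 3.9410 = 6.5726
[A] = 1/6.5726 = 0.1521 M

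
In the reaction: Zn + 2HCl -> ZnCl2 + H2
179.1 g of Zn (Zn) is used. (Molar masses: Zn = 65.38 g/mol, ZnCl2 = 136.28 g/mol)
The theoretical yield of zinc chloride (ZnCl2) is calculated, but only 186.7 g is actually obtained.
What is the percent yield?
Moles of Zn = 179.1 g ÷ 65.38 g/mol = 2.73937 mol
Mole ratio: 1 mol ZnCl2 / 1 mol Zn
Moles of ZnCl2 = 2.73937 × (1/1) = 2.73937 mol
Theoretical yield = 2.73937 mol × 136.28 g/mol = 373.32 g
Actual yield = 186.7 g
Percent yield = (186.7 / 373.32) × 100% = 50.0%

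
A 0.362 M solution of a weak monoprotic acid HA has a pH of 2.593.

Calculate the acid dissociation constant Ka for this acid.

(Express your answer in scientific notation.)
K_a = 1.81e-05

[H⁺] = 10^(−pH) = 10^(−2.593) = 2.553e-03 M. For HA ⇌ H⁺ + A⁻, Ka = x²/(C − x) = (2.553e-03)²/(0.362 − 2.553e-03) = 1.81e-05.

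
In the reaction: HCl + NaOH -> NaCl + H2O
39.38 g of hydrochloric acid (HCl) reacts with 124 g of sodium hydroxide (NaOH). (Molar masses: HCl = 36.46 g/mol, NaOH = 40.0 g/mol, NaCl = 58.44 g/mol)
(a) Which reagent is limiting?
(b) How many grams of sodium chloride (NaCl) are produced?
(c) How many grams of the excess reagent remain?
(a) HCl, (b) 63.12 g, (c) 80.8 g

Moles of HCl = 39.38 g ÷ 36.46 g/mol = 1.08009 mol
Moles of NaOH = 124 g ÷ 40.0 g/mol = 3.1 mol
Moles ÷ coefficient: HCl: 1.08009/1 = 1.08, NaOH: 3.1/1 = 3.1
(a) HCl has the smaller value, so HCl is the limiting reagent.
(b) Moles of NaCl = 1.08009 mol HCl × (1/1) = 1.08009 mol; mass = 1.08009 mol × 58.44 g/mol = 63.12 g
(c) NaOH consumed = 1.08009 × (1/1) = 1.08009 mol; remaining = 3.1 − 1.08009 = 2.01991 mol; mass = 2.01991 mol × 40.0 g/mol = 80.8 g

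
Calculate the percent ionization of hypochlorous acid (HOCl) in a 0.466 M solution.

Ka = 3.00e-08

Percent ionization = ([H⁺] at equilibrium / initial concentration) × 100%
Percent ionization = 0.0254%

Let x = [H⁺]. Ka = x²/(C - x) ⇒ x² + (3.00e-08)x - (3.00e-08)(0.466) = 0. x = 1.1822e-04. Percent = (1.1822e-04/0.466) × 100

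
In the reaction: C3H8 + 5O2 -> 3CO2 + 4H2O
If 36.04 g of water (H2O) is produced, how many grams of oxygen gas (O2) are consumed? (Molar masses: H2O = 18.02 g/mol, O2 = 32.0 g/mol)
Moles of H2O = 36.04 g ÷ 18.02 g/mol = 2 mol
Mole ratio: 5 mol O2 / 4 mol H2O
Moles of O2 = 2 × (5/4) = 2.5 mol
Mass of O2 = 2.5 mol × 32.0 g/mol = 80 g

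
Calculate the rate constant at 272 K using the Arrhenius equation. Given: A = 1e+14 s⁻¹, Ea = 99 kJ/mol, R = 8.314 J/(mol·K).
9.71e-06 s⁻¹

k = A·exp(-Ea/(R·T)) = 1e+14·exp(-99000/(8.314·272)) = 1e+14·exp(-43.7780) = 1e+14·9.7150e-20 = 9.71e-06 s⁻¹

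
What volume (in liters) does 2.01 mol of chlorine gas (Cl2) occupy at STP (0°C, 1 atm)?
At STP, 1 mol of gas occupies 22.4 L
Volume = 2.01 mol × 22.4 L/mol = 45.02 L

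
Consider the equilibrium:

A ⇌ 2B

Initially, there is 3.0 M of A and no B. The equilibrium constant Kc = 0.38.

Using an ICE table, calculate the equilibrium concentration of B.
[B] = 0.977 M

ICE: [A] = 3.0 − x, [B] = 2x.
Kc = (2x)²/(3.0 − x) = 0.38 ⇒ 4x² + 0.38x − 1.14 = 0.
x = (−0.38 + √(0.38² + 4·4·1.14))/(2·4) = (−0.38 + √18.384)/8 = 0.48846.
[B] = 2x = 0.977 M.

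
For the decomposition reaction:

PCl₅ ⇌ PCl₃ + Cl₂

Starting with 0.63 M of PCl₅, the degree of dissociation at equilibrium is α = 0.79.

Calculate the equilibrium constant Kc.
K_c = 1.8723

x = α·[A]₀ = 0.79 × 0.63 = 0.4977 M dissociated.
At eq: [PCl₅] = 0.63 − 0.4977 = 0.1323 M; [PCl₃] = [Cl₂] = x = 0.4977 M.
Kc = [PCl₃][Cl₂]/[PCl₅] = (0.4977)²/0.1323 = 1.872.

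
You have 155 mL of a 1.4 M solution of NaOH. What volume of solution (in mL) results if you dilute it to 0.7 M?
Using M₁V₁ = M₂V₂:
1.4 × 155 = 0.7 × V₂
V₂ = (1.4 × 155) / 0.7 = 310 mL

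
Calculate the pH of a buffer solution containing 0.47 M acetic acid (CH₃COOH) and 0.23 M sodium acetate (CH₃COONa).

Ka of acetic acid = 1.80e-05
pH = 4.43

pKa = -log(1.80e-05) = 4.74. pH = pKa + log([A⁻]/[HA]) = 4.74 + log(0.23/0.47)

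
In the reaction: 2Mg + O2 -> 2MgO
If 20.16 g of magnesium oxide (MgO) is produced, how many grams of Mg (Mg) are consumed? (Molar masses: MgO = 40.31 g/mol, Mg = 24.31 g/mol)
Moles of MgO = 20.16 g ÷ 40.31 g/mol = 0.500124 mol
Mole ratio: 2 mol Mg / 2 mol MgO
Moles of Mg = 0.500124 × (2/2) = 0.500124 mol
Mass of Mg = 0.500124 mol × 24.31 g/mol = 12.16 g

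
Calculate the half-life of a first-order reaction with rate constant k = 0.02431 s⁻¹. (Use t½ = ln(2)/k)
28.51 s

t½ = ln(2)/k = 0.6931/0.02431 = 28.51 s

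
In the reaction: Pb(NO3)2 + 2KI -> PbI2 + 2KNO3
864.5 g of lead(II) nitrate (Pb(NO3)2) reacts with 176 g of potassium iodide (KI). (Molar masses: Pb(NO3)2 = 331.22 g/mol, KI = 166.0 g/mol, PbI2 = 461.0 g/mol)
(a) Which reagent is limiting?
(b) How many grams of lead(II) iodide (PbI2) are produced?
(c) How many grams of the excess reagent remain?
(a) KI, (b) 244.4 g, (c) 688.9 g

Moles of Pb(NO3)2 = 864.5 g ÷ 331.22 g/mol = 2.61005 mol
Moles of KI = 176 g ÷ 166.0 g/mol = 1.06024 mol
Moles ÷ coefficient: Pb(NO3)2: 2.61005/1 = 2.61, KI: 1.06024/2 = 0.5301
(a) KI has the smaller value, so KI is the limiting reagent.
(b) Moles of PbI2 = 1.06024 mol KI × (1/2) = 0.53012 mol; mass = 0.53012 mol × 461.0 g/mol = 244.4 g
(c) Pb(NO3)2 consumed = 1.06024 × (1/2) = 0.53012 mol; remaining = 2.61005 − 0.53012 = 2.07993 mol; mass = 2.07993 mol × 331.22 g/mol = 688.9 g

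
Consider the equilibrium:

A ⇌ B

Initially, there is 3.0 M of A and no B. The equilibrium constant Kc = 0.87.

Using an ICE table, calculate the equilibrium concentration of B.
[B] = 1.396 M

ICE: [A] = 3.0 − x, [B] = x.
Kc = x/(3.0 − x) = 0.87 ⇒ x = 0.87·3.0/(1 + 0.87) = 2.61/1.87 = 1.396.
[B] = x = 1.396 M.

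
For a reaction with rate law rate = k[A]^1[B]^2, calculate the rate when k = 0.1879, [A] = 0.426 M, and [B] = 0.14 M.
0.001569 M/s

rate = k·[A]^1·[B]^2 = 0.1879·(0.426)^1·(0.14)^2 = 0.1879·0.426·0.0196 = 0.001569 M/s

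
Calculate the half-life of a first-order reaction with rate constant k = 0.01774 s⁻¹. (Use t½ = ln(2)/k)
39.07 s

t½ = ln(2)/k = 0.6931/0.01774 = 39.07 s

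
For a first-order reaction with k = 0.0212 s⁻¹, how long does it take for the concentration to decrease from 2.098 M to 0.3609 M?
83.03 s

From ln[A] = ln[A]₀ - k·t: t = ln([A]₀/[A])/k = ln(2.098/0.3609)/0.0212 = ln(5.8132)/0.0212 = 1.7601/0.0212 = 83.03 s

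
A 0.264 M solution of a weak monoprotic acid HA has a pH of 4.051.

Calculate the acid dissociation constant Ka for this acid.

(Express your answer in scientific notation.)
K_a = 3.00e-08

[H⁺] = 10^(−pH) = 10^(−4.051) = 8.892e-05 M. For HA ⇌ H⁺ + A⁻, Ka = x²/(C − x) = (8.892e-05)²/(0.264 − 8.892e-05) = 3.00e-08.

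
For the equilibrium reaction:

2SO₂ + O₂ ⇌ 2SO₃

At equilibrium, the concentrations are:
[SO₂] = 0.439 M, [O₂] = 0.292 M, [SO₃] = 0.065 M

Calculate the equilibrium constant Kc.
K_c = 0.0751

Kc = ([SO₃]^2) / ([SO₂]^2 × [O₂])
   = ((0.065)^2) / ((0.439)^2·(0.292))
   = 0.004225 / 0.056275 = 0.0751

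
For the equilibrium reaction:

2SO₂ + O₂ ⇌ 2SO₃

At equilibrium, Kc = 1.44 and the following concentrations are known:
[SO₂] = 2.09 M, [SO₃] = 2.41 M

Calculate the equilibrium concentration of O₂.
[O₂] = 0.9234 M

Kc = ([SO₃]^2) / ([SO₂]^2 × [O₂]) = 1.44
[O₂]^1 = (product terms)/(Kc · other reactant terms) = 5.8081 / (1.44 · 4.3681) = 0.92338
[O₂] = 0.9234 M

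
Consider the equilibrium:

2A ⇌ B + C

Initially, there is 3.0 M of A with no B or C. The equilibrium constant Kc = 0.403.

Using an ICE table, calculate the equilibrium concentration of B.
[B] = 0.839 M

ICE: [A] = 3.0 − 2x, [B] = [C] = x.
Kc = x²/(3.0 − 2x)² = 0.403 ⇒ √Kc = x/(3.0 − 2x).
x = √0.403·3.0/(1 + 2√0.403) = 0.63482·3.0/2.2696 = 0.8391.
[B] = x = 0.839 M.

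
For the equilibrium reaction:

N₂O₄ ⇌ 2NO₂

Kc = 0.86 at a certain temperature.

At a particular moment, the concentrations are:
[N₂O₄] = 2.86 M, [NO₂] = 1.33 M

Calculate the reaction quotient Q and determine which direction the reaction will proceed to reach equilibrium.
Q = 0.618, Q < K, reaction proceeds forward (toward products)

Q = ([NO₂]^2) / ([N₂O₄])
  = ((1.33)^2) / ((2.86)) = 1.7689/2.86 = 0.6185
Since Q = 0.6185 < Kc = 0.86, the reaction proceeds forward (toward products) to reach equilibrium.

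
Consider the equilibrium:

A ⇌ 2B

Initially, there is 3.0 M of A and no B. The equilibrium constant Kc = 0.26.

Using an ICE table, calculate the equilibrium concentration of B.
[B] = 0.821 M

ICE: [A] = 3.0 − x, [B] = 2x.
Kc = (2x)²/(3.0 − x) = 0.26 ⇒ 4x² + 0.26x − 0.78 = 0.
x = (−0.26 + √(0.26² + 4·4·0.78))/(2·4) = (−0.26 + √12.548)/8 = 0.41028.
[B] = 2x = 0.821 M.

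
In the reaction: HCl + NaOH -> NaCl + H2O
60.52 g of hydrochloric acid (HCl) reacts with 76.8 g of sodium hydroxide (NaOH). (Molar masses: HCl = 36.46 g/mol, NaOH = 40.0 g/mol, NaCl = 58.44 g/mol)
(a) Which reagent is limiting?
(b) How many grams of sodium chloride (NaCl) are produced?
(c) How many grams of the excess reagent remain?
(a) HCl, (b) 97 g, (c) 10.4 g

Moles of HCl = 60.52 g ÷ 36.46 g/mol = 1.6599 mol
Moles of NaOH = 76.8 g ÷ 40.0 g/mol = 1.92 mol
Moles ÷ coefficient: HCl: 1.6599/1 = 1.66, NaOH: 1.92/1 = 1.92
(a) HCl has the smaller value, so HCl is the limiting reagent.
(b) Moles of NaCl = 1.6599 mol HCl × (1/1) = 1.6599 mol; mass = 1.6599 mol × 58.44 g/mol = 97 g
(c) NaOH consumed = 1.6599 × (1/1) = 1.6599 mol; remaining = 1.92 − 1.6599 = 0.260099 mol; mass = 0.260099 mol × 40.0 g/mol = 10.4 g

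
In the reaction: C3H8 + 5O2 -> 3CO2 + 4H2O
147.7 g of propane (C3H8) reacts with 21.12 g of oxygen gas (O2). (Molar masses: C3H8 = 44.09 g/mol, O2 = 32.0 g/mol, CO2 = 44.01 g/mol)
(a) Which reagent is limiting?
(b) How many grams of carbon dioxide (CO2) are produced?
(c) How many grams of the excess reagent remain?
(a) O2, (b) 17.43 g, (c) 141.9 g

Moles of C3H8 = 147.7 g ÷ 44.09 g/mol = 3.34997 mol
Moles of O2 = 21.12 g ÷ 32.0 g/mol = 0.66 mol
Moles ÷ coefficient: C3H8: 3.34997/1 = 3.35, O2: 0.66/5 = 0.132
(a) O2 has the smaller value, so O2 is the limiting reagent.
(b) Moles of CO2 = 0.66 mol O2 × (3/5) = 0.396 mol; mass = 0.396 mol × 44.01 g/mol = 17.43 g
(c) C3H8 consumed = 0.66 × (1/5) = 0.132 mol; remaining = 3.34997 − 0.132 = 3.21797 mol; mass = 3.21797 mol × 44.09 g/mol = 141.9 g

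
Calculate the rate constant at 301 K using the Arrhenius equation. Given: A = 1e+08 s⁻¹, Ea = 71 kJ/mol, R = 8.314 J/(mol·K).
4.77e-05 s⁻¹

k = A·exp(-Ea/(R·T)) = 1e+08·exp(-71000/(8.314·301)) = 1e+08·exp(-28.3715) = 1e+08·4.7690e-13 = 4.77e-05 s⁻¹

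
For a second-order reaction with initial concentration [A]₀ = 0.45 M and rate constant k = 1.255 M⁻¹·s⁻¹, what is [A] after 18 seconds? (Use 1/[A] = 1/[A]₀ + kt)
0.0403 M

1/[A] = 1/[A]₀ + k·t = 1/0.45 + (1.255)·(18) = 2.2222 + 22.5900 = 24.8122
[A] = 1/24.8122 = 0.0403 M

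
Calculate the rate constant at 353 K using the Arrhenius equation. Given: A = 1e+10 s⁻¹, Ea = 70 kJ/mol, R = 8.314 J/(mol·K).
4.38e-01 s⁻¹

k = A·exp(-Ea/(R·T)) = 1e+10·exp(-70000/(8.314·353)) = 1e+10·exp(-23.8514) = 1e+10·4.3801e-11 = 4.38e-01 s⁻¹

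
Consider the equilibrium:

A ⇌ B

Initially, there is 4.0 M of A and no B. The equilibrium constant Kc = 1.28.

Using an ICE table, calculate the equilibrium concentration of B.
[B] = 2.246 M

ICE: [A] = 4.0 − x, [B] = x.
Kc = x/(4.0 − x) = 1.28 ⇒ x = 1.28·4.0/(1 + 1.28) = 5.12/2.28 = 2.246.
[B] = x = 2.246 M.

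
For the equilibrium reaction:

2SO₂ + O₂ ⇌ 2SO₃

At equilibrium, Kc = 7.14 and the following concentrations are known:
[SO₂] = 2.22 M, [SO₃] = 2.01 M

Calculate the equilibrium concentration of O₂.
[O₂] = 0.1148 M

Kc = ([SO₃]^2) / ([SO₂]^2 × [O₂]) = 7.14
[O₂]^1 = (product terms)/(Kc · other reactant terms) = 4.0401 / (7.14 · 4.9284) = 0.11481
[O₂] = 0.1148 M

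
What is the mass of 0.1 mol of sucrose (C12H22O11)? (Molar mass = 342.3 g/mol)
Mass = 0.1 mol × 342.3 g/mol = 34.23 g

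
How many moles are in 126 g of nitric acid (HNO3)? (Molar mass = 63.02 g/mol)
Moles = 126 g ÷ 63.02 g/mol = 1.999 mol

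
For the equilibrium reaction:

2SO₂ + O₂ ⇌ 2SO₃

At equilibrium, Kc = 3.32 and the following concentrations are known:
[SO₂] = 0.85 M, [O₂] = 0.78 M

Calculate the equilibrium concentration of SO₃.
[SO₃] = 1.3678 M

Kc = ([SO₃]^2) / ([SO₂]^2 × [O₂]) = 3.32
[SO₃]^2 = Kc · (reactant terms)/(other product terms) = 3.32 · 0.56355 / 1 = 1.871
[SO₃] = (1.871)^(1/2) = 1.3678 M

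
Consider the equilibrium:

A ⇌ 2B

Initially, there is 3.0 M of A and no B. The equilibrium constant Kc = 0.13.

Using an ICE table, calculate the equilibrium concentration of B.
[B] = 0.593 M

ICE: [A] = 3.0 − x, [B] = 2x.
Kc = (2x)²/(3.0 − x) = 0.13 ⇒ 4x² + 0.13x − 0.39 = 0.
x = (−0.13 + √(0.13² + 4·4·0.39))/(2·4) = (−0.13 + √6.2569)/8 = 0.29642.
[B] = 2x = 0.593 M.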